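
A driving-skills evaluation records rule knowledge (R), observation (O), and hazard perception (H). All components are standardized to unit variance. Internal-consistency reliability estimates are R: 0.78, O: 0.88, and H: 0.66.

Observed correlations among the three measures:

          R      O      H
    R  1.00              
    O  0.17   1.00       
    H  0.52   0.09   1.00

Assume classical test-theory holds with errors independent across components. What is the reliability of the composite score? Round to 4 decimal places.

Var(R+O+H) = 3 + 2·[0.17 + 0.52 + 0.09] = 3 + 1.56 = 4.56.
Because errors are independent across components, Cov(Tᵢ,Tⱼ) = Cov(Xᵢ,Xⱼ); the off-diagonal part of the true-score variance is the same as above.
True-score variance = [0.78 + 0.88 + 0.66] + 1.56 = 2.32 + 1.56 = 3.88.
Reliability = 3.88 / 4.56 = 0.8509.

0.8509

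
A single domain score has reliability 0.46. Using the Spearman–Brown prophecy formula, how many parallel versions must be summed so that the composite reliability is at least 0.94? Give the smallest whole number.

19

k ≥ ρ*(1−ρ₁)/(ρ₁(1−ρ*)) = 0.94·0.54 / (0.46·0.06) = 18.391.
Smallest integer k = 19.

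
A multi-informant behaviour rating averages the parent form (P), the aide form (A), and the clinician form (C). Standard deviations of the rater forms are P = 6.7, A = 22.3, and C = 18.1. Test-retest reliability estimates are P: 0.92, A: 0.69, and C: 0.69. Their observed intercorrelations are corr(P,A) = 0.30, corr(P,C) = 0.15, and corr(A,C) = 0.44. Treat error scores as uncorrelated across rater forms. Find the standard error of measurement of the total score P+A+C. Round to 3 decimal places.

16.103

Var(total) = 869.79 + 481.221 = 1351.01.
True-score variance = 610.48 + 481.221 = 1091.7, so reliability = 0.8081.
Error variance = 1351.01 − 1091.7 = 259.31; SEM = √259.31 = 16.103.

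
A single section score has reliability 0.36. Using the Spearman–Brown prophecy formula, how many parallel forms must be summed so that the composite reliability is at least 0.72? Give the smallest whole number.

k ≥ ρ*(1−ρ₁)/(ρ₁(1−ρ*)) = 0.72·0.64 / (0.36·0.28) = 4.571.
Smallest integer k = 5.

5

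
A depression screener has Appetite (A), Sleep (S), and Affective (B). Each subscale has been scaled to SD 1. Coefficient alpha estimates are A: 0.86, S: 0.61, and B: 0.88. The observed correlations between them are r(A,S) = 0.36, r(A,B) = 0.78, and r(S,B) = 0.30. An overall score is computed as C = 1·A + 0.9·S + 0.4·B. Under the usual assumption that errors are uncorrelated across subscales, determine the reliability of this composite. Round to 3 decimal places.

Var(C) = 1 + 0.9² + 0.4² + 2·[0.9·0.36 + 0.4·0.78 + 0.36·0.30] = 1.97 + 1.488 = 3.458.
Because errors are independent across components, Cov(Tᵢ,Tⱼ) = Cov(Xᵢ,Xⱼ); the off-diagonal part of the true-score variance is the same as above.
True-score variance = [0.86 + 0.9²·0.61 + 0.4²·0.88] + 1.488 = 1.4949 + 1.488 = 2.9829.
Reliability = 2.9829 / 3.458 = 0.863.

0.863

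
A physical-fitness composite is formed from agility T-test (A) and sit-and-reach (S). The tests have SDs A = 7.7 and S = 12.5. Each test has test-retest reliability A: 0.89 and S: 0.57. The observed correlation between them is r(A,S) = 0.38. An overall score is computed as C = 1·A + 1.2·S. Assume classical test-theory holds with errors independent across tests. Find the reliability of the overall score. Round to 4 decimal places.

Var(C) = 7.7² + 1.2²·12.5² + 2·[1.2·7.7·12.5·0.38] = 284.29 + 87.78 = 372.07.
Under uncorrelated errors the observed covariances equal the true-score covariances, so only the own-variance terms attenuate.
True-score variance = [7.7²·0.89 + 1.2²·12.5²·0.57] + 87.78 = 181.018 + 87.78 = 268.798.
Reliability = 268.798 / 372.07 = 0.7224.

0.7224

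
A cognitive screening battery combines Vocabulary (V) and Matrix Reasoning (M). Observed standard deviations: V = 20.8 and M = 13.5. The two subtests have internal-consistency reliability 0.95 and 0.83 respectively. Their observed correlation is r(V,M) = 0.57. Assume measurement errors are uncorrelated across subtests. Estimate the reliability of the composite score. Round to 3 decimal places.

Var(V+M) = 20.8² + 13.5² + 2·[20.8·13.5·0.57] = 614.89 + 320.112 = 935.002.
Under uncorrelated errors the observed covariances equal the true-score covariances, so only the own-variance terms attenuate.
True-score variance = [20.8²·0.95 + 13.5²·0.83] + 320.112 = 562.275 + 320.112 = 882.387.
Reliability = 882.387 / 935.002 = 0.944.

0.944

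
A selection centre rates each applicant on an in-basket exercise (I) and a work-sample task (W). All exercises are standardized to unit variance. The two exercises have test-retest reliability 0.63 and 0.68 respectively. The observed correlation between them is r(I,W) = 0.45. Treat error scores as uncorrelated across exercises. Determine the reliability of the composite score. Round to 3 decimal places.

0.762

Var(I+W) = 2 + 2·[0.45] = 2 + 0.9 = 2.9.
Because errors are independent across components, Cov(Tᵢ,Tⱼ) = Cov(Xᵢ,Xⱼ); the off-diagonal part of the true-score variance is the same as above.
True-score variance = [0.63 + 0.68] + 0.9 = 1.31 + 0.9 = 2.21.
Reliability = 2.21 / 2.9 = 0.762.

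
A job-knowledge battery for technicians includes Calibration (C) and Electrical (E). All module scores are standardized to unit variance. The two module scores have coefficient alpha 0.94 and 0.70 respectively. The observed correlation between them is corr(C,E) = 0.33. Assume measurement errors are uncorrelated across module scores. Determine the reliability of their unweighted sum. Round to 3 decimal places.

0.865

Var(C+E) = 2 + 2·[0.33] = 2 + 0.66 = 2.66.
Under uncorrelated errors the observed covariances equal the true-score covariances, so only the own-variance terms attenuate.
True-score variance = [0.94 + 0.70] + 0.66 = 1.64 + 0.66 = 2.3.
Reliability = 2.3 / 2.66 = 0.865.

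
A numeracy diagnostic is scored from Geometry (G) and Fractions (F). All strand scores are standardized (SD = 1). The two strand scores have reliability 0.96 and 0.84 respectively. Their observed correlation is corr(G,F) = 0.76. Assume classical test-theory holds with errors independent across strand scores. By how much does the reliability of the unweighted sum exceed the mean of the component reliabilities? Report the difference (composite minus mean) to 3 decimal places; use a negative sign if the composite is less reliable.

0.043

Var(sum) = 2 + 1.52 = 3.52; true-score variance = 1.8 + 1.52 = 3.32; composite reliability = 0.9432.
Mean component reliability = 0.9000.
Difference = 0.9432 − 0.9000 = 0.043.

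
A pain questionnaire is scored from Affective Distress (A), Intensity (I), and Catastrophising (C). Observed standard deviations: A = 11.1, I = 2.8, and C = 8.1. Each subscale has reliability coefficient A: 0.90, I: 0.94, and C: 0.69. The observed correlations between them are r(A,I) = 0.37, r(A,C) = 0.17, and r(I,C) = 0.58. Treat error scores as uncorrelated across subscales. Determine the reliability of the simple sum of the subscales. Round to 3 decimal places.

0.880

Var(A+I+C) = 11.1² + 2.8² + 8.1² + 2·[11.1·2.8·0.37 + 11.1·8.1·0.17 + 2.8·8.1·0.58] = 196.66 + 79.8774 = 276.537.
Because errors are independent across components, Cov(Tᵢ,Tⱼ) = Cov(Xᵢ,Xⱼ); the off-diagonal part of the true-score variance is the same as above.
True-score variance = [11.1²·0.90 + 2.8²·0.94 + 8.1²·0.69] + 79.8774 = 163.529 + 79.8774 = 243.407.
Reliability = 243.407 / 276.537 = 0.880.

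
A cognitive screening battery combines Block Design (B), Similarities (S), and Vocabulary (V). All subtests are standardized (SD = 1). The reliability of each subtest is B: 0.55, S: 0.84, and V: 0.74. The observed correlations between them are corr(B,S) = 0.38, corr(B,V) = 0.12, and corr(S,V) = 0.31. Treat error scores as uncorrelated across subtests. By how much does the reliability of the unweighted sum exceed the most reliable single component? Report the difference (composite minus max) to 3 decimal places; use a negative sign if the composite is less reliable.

-0.028

Var(sum) = 3 + 1.62 = 4.62; true-score variance = 2.13 + 1.62 = 3.75; composite reliability = 0.8117.
Max component reliability = 0.8400.
Difference = 0.8117 − 0.8400 = -0.028.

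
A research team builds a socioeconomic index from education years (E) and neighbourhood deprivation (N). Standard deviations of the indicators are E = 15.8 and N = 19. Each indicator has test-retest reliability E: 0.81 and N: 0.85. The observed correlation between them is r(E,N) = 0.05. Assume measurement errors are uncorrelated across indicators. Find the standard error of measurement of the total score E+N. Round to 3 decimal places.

10.079

Var(total) = 610.64 + 30.02 = 640.66.
True-score variance = 509.058 + 30.02 = 539.078, so reliability = 0.8414.
Error variance = 640.66 − 539.078 = 101.582; SEM = √101.582 = 10.079.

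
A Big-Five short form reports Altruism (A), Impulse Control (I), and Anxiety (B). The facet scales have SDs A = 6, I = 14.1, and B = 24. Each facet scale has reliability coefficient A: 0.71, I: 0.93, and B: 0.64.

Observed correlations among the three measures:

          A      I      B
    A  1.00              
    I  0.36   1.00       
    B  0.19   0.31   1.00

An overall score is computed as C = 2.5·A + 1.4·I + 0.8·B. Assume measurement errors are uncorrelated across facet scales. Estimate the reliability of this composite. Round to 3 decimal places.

0.854

Var(C) = 2.5²·6² + 1.4²·14.1² + 0.8²·24² + 2·[3.5·6·14.1·0.36 + 2·6·24·0.19 + 1.12·14.1·24·0.31] = 983.308 + 557.617 = 1540.92.
Because errors are independent across components, Cov(Tᵢ,Tⱼ) = Cov(Xᵢ,Xⱼ); the off-diagonal part of the true-score variance is the same as above.
True-score variance = [2.5²·6²·0.71 + 1.4²·14.1²·0.93 + 0.8²·24²·0.64] + 557.617 = 758.07 + 557.617 = 1315.69.
Reliability = 1315.69 / 1540.92 = 0.854.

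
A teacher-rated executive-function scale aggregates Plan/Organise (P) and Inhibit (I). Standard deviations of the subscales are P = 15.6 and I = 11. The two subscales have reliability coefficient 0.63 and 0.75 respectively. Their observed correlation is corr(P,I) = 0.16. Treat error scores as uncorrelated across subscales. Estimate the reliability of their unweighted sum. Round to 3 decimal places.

Var(P+I) = 15.6² + 11² + 2·[15.6·11·0.16] = 364.36 + 54.912 = 419.272.
Because errors are independent across components, Cov(Tᵢ,Tⱼ) = Cov(Xᵢ,Xⱼ); the off-diagonal part of the true-score variance is the same as above.
True-score variance = [15.6²·0.63 + 11²·0.75] + 54.912 = 244.067 + 54.912 = 298.979.
Reliability = 298.979 / 419.272 = 0.713.

0.713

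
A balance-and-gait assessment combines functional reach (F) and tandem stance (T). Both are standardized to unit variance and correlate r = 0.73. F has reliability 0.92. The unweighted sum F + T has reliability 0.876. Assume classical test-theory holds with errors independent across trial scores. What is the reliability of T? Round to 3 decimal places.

Var(F+T) = 2 + 2·0.73 = 3.460.
True-score variance = ρ_F + ρ_T + 2·0.73, so 0.876 = (0.92 + ρ_T + 1.46) / 3.460.
ρ_T = 0.876·3.460 − 0.92 − 1.46 = 0.651.

0.651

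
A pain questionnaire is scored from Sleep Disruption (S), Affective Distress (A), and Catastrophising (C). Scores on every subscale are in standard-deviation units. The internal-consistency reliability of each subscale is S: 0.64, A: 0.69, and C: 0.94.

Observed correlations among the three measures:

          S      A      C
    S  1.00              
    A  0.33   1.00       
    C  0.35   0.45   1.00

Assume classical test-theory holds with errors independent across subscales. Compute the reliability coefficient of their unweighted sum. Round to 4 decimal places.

Var(S+A+C) = 3 + 2·[0.33 + 0.35 + 0.45] = 3 + 2.26 = 5.26.
Because errors are independent across components, Cov(Tᵢ,Tⱼ) = Cov(Xᵢ,Xⱼ); the off-diagonal part of the true-score variance is the same as above.
True-score variance = [0.64 + 0.69 + 0.94] + 2.26 = 2.27 + 2.26 = 4.53.
Reliability = 4.53 / 5.26 = 0.8612.

0.8612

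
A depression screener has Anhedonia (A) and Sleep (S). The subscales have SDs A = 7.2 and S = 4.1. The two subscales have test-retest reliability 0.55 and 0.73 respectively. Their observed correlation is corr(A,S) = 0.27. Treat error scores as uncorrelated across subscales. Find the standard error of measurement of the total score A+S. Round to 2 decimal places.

Var(total) = 68.65 + 15.9408 = 84.5908.
True-score variance = 40.7833 + 15.9408 = 56.7241, so reliability = 0.6706.
Error variance = 84.5908 − 56.7241 = 27.8667; SEM = √27.8667 = 5.28.

5.28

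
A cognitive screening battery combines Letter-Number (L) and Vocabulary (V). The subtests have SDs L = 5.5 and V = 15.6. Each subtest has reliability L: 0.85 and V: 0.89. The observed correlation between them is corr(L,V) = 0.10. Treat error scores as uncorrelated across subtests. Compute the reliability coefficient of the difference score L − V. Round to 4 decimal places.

0.8779

Var(L−V) = 5.5² + 15.6² − 2·5.5·15.6·0.10 = 273.61 − 17.16 = 256.45.
With uncorrelated errors the cross-covariances are all true-score covariance, so they carry over unchanged; only the diagonal terms shrink to ρᵢσᵢ².
True-score variance = [5.5²·0.85 + 15.6²·0.89] − 17.16 = 242.303 − 17.16 = 225.143.
Reliability = 225.143 / 256.45 = 0.8779.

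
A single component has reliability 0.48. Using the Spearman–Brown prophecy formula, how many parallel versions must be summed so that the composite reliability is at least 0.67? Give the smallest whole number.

k ≥ ρ*(1−ρ₁)/(ρ₁(1−ρ*)) = 0.67·0.52 / (0.48·0.33) = 2.199.
Smallest integer k = 3.

3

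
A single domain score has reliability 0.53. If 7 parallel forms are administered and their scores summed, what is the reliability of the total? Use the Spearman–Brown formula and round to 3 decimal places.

ρ_k = kρ / (1 + (k−1)ρ) = 7·0.53 / (1 + 6·0.53) = 3.710 / 4.180 = 0.888.

0.888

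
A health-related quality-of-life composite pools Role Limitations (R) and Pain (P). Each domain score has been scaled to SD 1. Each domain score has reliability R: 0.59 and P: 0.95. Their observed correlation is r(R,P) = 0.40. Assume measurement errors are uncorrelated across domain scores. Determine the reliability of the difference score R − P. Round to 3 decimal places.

0.617

Var(R−P) = 1 + 1 − 2·0.40 = 2 − 0.8 = 1.2.
Under uncorrelated errors the observed covariances equal the true-score covariances, so only the own-variance terms attenuate.
True-score variance = [0.59 + 0.95] − 0.8 = 1.54 − 0.8 = 0.74.
Reliability = 0.74 / 1.2 = 0.617.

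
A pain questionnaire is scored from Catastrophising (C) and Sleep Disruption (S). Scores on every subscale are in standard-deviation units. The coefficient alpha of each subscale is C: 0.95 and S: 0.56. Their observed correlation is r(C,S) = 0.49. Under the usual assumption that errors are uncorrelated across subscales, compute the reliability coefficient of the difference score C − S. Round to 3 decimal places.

0.520

Var(C−S) = 1 + 1 − 2·0.49 = 2 − 0.98 = 1.02.
Because errors are independent across components, Cov(Tᵢ,Tⱼ) = Cov(Xᵢ,Xⱼ); the off-diagonal part of the true-score variance is the same as above.
True-score variance = [0.95 + 0.56] − 0.98 = 1.51 − 0.98 = 0.53.
Reliability = 0.53 / 1.02 = 0.520.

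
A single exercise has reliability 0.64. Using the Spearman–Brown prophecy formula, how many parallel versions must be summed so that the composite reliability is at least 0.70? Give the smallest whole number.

2

k ≥ ρ*(1−ρ₁)/(ρ₁(1−ρ*)) = 0.70·0.36 / (0.64·0.30) = 1.312.
Smallest integer k = 2.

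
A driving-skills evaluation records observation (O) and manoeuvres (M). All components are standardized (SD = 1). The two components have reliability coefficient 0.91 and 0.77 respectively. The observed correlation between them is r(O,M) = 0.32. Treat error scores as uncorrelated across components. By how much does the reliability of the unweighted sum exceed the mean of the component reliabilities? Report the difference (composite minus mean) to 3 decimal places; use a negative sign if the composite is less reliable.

0.039

Var(sum) = 2 + 0.64 = 2.64; true-score variance = 1.68 + 0.64 = 2.32; composite reliability = 0.8788.
Mean component reliability = 0.8400.
Difference = 0.8788 − 0.8400 = 0.039.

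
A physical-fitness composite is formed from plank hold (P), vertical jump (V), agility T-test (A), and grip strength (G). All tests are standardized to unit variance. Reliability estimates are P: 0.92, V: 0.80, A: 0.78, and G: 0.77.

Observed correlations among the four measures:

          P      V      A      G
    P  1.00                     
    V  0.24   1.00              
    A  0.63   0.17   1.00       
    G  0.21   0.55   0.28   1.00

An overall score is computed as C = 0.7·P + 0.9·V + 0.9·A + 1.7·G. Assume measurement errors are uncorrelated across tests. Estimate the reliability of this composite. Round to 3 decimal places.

Var(C) = 0.7² + 0.9² + 0.9² + 1.7² + 2·[0.63·0.24 + 0.63·0.63 + 1.19·0.21 + 0.81·0.17 + 1.53·0.55 + 1.53·0.28] = 5 + 4.4112 = 9.4112.
With uncorrelated errors the cross-covariances are all true-score covariance, so they carry over unchanged; only the diagonal terms shrink to ρᵢσᵢ².
True-score variance = [0.7²·0.92 + 0.9²·0.80 + 0.9²·0.78 + 1.7²·0.77] + 4.4112 = 3.9559 + 4.4112 = 8.3671.
Reliability = 8.3671 / 9.4112 = 0.889.

0.889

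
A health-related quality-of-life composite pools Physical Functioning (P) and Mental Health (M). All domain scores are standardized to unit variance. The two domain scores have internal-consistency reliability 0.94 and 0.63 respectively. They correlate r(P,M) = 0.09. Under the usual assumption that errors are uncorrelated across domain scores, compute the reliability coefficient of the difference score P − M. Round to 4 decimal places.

0.7637

Var(P−M) = 1 + 1 − 2·0.09 = 2 − 0.18 = 1.82.
With uncorrelated errors the cross-covariances are all true-score covariance, so they carry over unchanged; only the diagonal terms shrink to ρᵢσᵢ².
True-score variance = [0.94 + 0.63] − 0.18 = 1.57 − 0.18 = 1.39.
Reliability = 1.39 / 1.82 = 0.7637.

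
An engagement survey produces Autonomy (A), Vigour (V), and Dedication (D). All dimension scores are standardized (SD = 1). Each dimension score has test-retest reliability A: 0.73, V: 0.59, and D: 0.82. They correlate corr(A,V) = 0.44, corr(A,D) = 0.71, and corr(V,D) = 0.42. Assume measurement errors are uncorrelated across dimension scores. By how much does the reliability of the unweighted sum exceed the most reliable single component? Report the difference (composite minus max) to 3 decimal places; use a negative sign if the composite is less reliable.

Var(sum) = 3 + 3.14 = 6.14; true-score variance = 2.14 + 3.14 = 5.28; composite reliability = 0.8599.
Max component reliability = 0.8200.
Difference = 0.8599 − 0.8200 = 0.040.

0.040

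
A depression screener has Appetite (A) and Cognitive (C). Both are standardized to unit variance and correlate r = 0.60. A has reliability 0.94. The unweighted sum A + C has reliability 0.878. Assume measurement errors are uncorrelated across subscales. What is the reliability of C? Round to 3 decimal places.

0.670

Var(A+C) = 2 + 2·0.60 = 3.200.
True-score variance = ρ_A + ρ_C + 2·0.60, so 0.878 = (0.94 + ρ_C + 1.20) / 3.200.
ρ_C = 0.878·3.200 − 0.94 − 1.20 = 0.670.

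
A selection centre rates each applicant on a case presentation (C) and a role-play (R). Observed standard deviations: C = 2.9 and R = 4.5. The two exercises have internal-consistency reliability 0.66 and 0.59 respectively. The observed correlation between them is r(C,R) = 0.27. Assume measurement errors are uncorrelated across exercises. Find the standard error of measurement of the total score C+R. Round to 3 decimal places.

Var(total) = 28.66 + 7.047 = 35.707.
True-score variance = 17.4981 + 7.047 = 24.5451, so reliability = 0.6874.
Error variance = 35.707 − 24.5451 = 11.1619; SEM = √11.1619 = 3.341.

3.341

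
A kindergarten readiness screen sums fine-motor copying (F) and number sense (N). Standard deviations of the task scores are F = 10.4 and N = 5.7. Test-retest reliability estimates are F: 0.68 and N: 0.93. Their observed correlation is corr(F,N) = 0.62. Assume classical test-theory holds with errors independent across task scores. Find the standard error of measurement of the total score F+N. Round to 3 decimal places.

Var(total) = 140.65 + 73.5072 = 214.157.
True-score variance = 103.765 + 73.5072 = 177.272, so reliability = 0.8278.
Error variance = 214.157 − 177.272 = 36.8855; SEM = √36.8855 = 6.073.

6.073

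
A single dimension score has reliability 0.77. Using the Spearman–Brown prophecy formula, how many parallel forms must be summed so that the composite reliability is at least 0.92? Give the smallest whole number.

k ≥ ρ*(1−ρ₁)/(ρ₁(1−ρ*)) = 0.92·0.23 / (0.77·0.08) = 3.435.
Smallest integer k = 4.

4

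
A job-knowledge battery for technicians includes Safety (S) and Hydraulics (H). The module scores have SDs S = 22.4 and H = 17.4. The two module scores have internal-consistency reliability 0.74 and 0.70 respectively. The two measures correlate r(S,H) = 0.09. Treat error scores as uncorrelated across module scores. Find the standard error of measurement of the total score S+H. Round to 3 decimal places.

Var(total) = 804.52 + 70.1568 = 874.677.
True-score variance = 583.234 + 70.1568 = 653.391, so reliability = 0.7470.
Error variance = 874.677 − 653.391 = 221.286; SEM = √221.286 = 14.876.

14.876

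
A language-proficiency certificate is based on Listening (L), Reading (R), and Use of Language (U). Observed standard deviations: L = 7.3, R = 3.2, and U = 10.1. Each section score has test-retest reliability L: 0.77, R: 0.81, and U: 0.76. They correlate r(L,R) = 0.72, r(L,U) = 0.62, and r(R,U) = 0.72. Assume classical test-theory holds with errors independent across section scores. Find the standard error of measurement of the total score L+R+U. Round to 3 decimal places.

Var(total) = 165.54 + 171.604 = 337.144.
True-score variance = 126.855 + 171.604 = 298.46, so reliability = 0.8853.
Error variance = 337.144 − 298.46 = 38.6847; SEM = √38.6847 = 6.220.

6.220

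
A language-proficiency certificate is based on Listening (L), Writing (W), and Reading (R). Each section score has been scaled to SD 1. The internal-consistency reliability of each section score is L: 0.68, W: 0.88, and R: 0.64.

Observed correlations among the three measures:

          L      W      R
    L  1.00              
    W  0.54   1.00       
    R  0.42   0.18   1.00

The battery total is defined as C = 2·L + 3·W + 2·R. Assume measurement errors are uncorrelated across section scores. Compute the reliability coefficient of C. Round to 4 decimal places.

Var(C) = 2² + 3² + 2² + 2·[6·0.54 + 4·0.42 + 6·0.18] = 17 + 12 = 29.
Under uncorrelated errors the observed covariances equal the true-score covariances, so only the own-variance terms attenuate.
True-score variance = [2²·0.68 + 3²·0.88 + 2²·0.64] + 12 = 13.2 + 12 = 25.2.
Reliability = 25.2 / 29 = 0.8690.

0.8690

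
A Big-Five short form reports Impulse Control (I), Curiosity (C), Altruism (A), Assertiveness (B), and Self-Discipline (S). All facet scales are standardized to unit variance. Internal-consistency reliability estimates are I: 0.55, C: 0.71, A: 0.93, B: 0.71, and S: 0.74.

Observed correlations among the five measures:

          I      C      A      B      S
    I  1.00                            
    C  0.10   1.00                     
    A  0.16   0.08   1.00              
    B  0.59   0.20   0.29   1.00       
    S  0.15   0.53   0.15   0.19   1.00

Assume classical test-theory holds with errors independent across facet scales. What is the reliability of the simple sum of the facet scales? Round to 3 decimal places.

0.862

Var(I+C+A+B+S) = 5 + 2·[0.10 + 0.16 + 0.59 + 0.15 + 0.08 + 0.20 + 0.53 + 0.29 + 0.15 + 0.19] = 5 + 4.88 = 9.88.
With uncorrelated errors the cross-covariances are all true-score covariance, so they carry over unchanged; only the diagonal terms shrink to ρᵢσᵢ².
True-score variance = [0.55 + 0.71 + 0.93 + 0.71 + 0.74] + 4.88 = 3.64 + 4.88 = 8.52.
Reliability = 8.52 / 9.88 = 0.862.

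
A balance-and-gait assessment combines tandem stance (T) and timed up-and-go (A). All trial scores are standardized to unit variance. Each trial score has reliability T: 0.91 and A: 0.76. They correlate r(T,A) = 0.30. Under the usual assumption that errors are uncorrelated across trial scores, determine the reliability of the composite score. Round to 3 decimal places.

0.873

Var(T+A) = 2 + 2·[0.30] = 2 + 0.6 = 2.6.
With uncorrelated errors the cross-covariances are all true-score covariance, so they carry over unchanged; only the diagonal terms shrink to ρᵢσᵢ².
True-score variance = [0.91 + 0.76] + 0.6 = 1.67 + 0.6 = 2.27.
Reliability = 2.27 / 2.6 = 0.873.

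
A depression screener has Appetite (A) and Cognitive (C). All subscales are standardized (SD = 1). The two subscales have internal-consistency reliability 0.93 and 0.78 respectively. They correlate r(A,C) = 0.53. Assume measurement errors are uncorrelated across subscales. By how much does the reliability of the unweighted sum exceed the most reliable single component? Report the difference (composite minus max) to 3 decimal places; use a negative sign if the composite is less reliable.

-0.025

Var(sum) = 2 + 1.06 = 3.06; true-score variance = 1.71 + 1.06 = 2.77; composite reliability = 0.9052.
Max component reliability = 0.9300.
Difference = 0.9052 − 0.9300 = -0.025.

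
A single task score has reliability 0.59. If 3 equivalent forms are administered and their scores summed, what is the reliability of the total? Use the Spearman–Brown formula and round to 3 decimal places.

ρ_k = kρ / (1 + (k−1)ρ) = 3·0.59 / (1 + 2·0.59) = 1.770 / 2.180 = 0.812.

0.812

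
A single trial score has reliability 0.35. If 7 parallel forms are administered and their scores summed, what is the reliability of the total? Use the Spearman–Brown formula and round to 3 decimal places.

0.790

ρ_k = kρ / (1 + (k−1)ρ) = 7·0.35 / (1 + 6·0.35) = 2.450 / 3.100 = 0.790.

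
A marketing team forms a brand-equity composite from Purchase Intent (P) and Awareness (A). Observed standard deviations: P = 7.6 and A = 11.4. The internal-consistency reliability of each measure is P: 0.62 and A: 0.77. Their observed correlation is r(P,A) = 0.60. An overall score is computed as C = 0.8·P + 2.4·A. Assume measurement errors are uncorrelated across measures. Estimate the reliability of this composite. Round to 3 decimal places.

0.811

Var(C) = 0.8²·7.6² + 2.4²·11.4² + 2·[1.92·7.6·11.4·0.60] = 785.536 + 199.619 = 985.155.
Under uncorrelated errors the observed covariances equal the true-score covariances, so only the own-variance terms attenuate.
True-score variance = [0.8²·7.6²·0.62 + 2.4²·11.4²·0.77] + 199.619 = 599.318 + 199.619 = 798.936.
Reliability = 798.936 / 985.155 = 0.811.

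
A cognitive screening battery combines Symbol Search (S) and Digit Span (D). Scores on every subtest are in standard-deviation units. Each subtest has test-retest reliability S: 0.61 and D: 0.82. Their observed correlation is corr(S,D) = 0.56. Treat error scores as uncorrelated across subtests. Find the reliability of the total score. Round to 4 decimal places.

0.8173

Var(S+D) = 2 + 2·[0.56] = 2 + 1.12 = 3.12.
Under uncorrelated errors the observed covariances equal the true-score covariances, so only the own-variance terms attenuate.
True-score variance = [0.61 + 0.82] + 1.12 = 1.43 + 1.12 = 2.55.
Reliability = 2.55 / 3.12 = 0.8173.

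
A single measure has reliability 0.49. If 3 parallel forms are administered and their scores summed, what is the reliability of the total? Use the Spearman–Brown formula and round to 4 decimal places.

0.7424

ρ_k = kρ / (1 + (k−1)ρ) = 3·0.49 / (1 + 2·0.49) = 1.470 / 1.980 = 0.7424.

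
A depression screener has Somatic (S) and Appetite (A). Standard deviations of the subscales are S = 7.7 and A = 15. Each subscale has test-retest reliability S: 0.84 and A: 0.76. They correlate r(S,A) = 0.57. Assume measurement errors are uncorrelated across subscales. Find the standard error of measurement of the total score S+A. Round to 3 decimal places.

Var(total) = 284.29 + 131.67 = 415.96.
True-score variance = 220.804 + 131.67 = 352.474, so reliability = 0.8474.
Error variance = 415.96 − 352.474 = 63.4864; SEM = √63.4864 = 7.968.

7.968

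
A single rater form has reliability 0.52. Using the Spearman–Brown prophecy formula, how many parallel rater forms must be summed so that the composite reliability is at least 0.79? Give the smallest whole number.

4

k ≥ ρ*(1−ρ₁)/(ρ₁(1−ρ*)) = 0.79·0.48 / (0.52·0.21) = 3.473.
Smallest integer k = 4.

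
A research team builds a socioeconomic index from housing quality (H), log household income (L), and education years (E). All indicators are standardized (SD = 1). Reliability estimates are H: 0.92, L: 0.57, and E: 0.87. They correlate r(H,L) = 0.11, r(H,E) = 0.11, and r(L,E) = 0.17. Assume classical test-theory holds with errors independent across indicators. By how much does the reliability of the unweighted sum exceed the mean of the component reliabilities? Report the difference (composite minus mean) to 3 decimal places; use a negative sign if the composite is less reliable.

0.044

Var(sum) = 3 + 0.78 = 3.78; true-score variance = 2.36 + 0.78 = 3.14; composite reliability = 0.8307.
Mean component reliability = 0.7867.
Difference = 0.8307 − 0.7867 = 0.044.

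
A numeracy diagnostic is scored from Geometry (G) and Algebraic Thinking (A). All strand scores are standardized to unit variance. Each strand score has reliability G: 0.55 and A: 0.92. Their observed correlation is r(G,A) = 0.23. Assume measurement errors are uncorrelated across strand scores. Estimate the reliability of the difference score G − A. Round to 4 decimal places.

0.6558

Var(G−A) = 1 + 1 − 2·0.23 = 2 − 0.46 = 1.54.
Because errors are independent across components, Cov(Tᵢ,Tⱼ) = Cov(Xᵢ,Xⱼ); the off-diagonal part of the true-score variance is the same as above.
True-score variance = [0.55 + 0.92] − 0.46 = 1.47 − 0.46 = 1.01.
Reliability = 1.01 / 1.54 = 0.6558.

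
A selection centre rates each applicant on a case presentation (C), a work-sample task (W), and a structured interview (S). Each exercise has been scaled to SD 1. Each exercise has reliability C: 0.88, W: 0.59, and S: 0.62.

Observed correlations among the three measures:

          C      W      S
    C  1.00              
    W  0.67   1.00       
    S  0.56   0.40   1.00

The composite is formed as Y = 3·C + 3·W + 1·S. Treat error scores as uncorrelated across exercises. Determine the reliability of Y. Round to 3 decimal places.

Var(Y) = 3² + 3² + 1 + 2·[9·0.67 + 3·0.56 + 3·0.40] = 19 + 17.82 = 36.82.
Because errors are independent across components, Cov(Tᵢ,Tⱼ) = Cov(Xᵢ,Xⱼ); the off-diagonal part of the true-score variance is the same as above.
True-score variance = [3²·0.88 + 3²·0.59 + 0.62] + 17.82 = 13.85 + 17.82 = 31.67.
Reliability = 31.67 / 36.82 = 0.860.

0.860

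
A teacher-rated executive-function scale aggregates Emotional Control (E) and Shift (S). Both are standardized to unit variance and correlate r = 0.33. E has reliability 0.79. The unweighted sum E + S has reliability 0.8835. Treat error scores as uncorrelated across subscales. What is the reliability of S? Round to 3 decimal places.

Var(E+S) = 2 + 2·0.33 = 2.660.
True-score variance = ρ_E + ρ_S + 2·0.33, so 0.8835 = (0.79 + ρ_S + 0.66) / 2.660.
ρ_S = 0.8835·2.660 − 0.79 − 0.66 = 0.900.

0.900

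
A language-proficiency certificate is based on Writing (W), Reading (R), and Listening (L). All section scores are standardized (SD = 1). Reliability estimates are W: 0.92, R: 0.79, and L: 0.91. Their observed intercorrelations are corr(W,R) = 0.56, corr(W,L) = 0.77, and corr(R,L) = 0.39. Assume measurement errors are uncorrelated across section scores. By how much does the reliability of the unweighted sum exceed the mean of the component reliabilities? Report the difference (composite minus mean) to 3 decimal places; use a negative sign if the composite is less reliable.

Var(sum) = 3 + 3.44 = 6.44; true-score variance = 2.62 + 3.44 = 6.06; composite reliability = 0.9410.
Mean component reliability = 0.8733.
Difference = 0.9410 − 0.8733 = 0.068.

0.068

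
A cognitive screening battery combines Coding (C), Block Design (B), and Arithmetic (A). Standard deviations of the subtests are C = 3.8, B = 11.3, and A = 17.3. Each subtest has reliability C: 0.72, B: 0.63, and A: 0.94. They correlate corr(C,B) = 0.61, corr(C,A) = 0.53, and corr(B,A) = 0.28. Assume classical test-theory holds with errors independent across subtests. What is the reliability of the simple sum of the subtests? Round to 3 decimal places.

Var(C+B+A) = 3.8² + 11.3² + 17.3² + 2·[3.8·11.3·0.61 + 3.8·17.3·0.53 + 11.3·17.3·0.28] = 441.42 + 231.546 = 672.966.
Under uncorrelated errors the observed covariances equal the true-score covariances, so only the own-variance terms attenuate.
True-score variance = [3.8²·0.72 + 11.3²·0.63 + 17.3²·0.94] + 231.546 = 372.174 + 231.546 = 603.72.
Reliability = 603.72 / 672.966 = 0.897.

0.897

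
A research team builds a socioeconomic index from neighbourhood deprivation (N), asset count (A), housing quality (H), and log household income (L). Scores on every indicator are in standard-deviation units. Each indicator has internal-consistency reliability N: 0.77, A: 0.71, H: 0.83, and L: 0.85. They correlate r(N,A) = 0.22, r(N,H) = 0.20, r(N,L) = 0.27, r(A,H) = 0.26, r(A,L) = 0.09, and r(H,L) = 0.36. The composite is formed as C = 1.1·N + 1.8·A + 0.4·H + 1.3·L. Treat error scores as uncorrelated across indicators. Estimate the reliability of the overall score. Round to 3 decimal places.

0.839

Var(C) = 1.1² + 1.8² + 0.4² + 1.3² + 2·[1.98·0.22 + 0.44·0.20 + 1.43·0.27 + 0.72·0.26 + 2.34·0.09 + 0.52·0.36] = 6.3 + 2.9894 = 9.2894.
Under uncorrelated errors the observed covariances equal the true-score covariances, so only the own-variance terms attenuate.
True-score variance = [1.1²·0.77 + 1.8²·0.71 + 0.4²·0.83 + 1.3²·0.85] + 2.9894 = 4.8014 + 2.9894 = 7.7908.
Reliability = 7.7908 / 9.2894 = 0.839.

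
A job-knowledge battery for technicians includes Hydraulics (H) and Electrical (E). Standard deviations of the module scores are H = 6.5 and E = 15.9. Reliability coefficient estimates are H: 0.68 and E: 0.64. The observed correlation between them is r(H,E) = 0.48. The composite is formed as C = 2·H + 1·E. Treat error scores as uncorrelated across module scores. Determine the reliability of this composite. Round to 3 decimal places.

Var(C) = 2²·6.5² + 15.9² + 2·[2·6.5·15.9·0.48] = 421.81 + 198.432 = 620.242.
Because errors are independent across components, Cov(Tᵢ,Tⱼ) = Cov(Xᵢ,Xⱼ); the off-diagonal part of the true-score variance is the same as above.
True-score variance = [2²·6.5²·0.68 + 15.9²·0.64] + 198.432 = 276.718 + 198.432 = 475.15.
Reliability = 475.15 / 620.242 = 0.766.

0.766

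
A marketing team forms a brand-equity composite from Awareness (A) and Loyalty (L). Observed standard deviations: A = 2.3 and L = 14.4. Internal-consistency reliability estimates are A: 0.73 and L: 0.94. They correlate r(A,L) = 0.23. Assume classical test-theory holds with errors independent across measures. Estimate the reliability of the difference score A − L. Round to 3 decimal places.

0.930

Var(A−L) = 2.3² + 14.4² − 2·2.3·14.4·0.23 = 212.65 − 15.2352 = 197.415.
With uncorrelated errors the cross-covariances are all true-score covariance, so they carry over unchanged; only the diagonal terms shrink to ρᵢσᵢ².
True-score variance = [2.3²·0.73 + 14.4²·0.94] − 15.2352 = 198.78 − 15.2352 = 183.545.
Reliability = 183.545 / 197.415 = 0.930.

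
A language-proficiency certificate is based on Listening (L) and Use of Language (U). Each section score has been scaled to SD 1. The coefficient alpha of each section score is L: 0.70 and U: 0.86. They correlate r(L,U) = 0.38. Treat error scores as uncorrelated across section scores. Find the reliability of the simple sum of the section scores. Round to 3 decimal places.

Var(L+U) = 2 + 2·[0.38] = 2 + 0.76 = 2.76.
With uncorrelated errors the cross-covariances are all true-score covariance, so they carry over unchanged; only the diagonal terms shrink to ρᵢσᵢ².
True-score variance = [0.70 + 0.86] + 0.76 = 1.56 + 0.76 = 2.32.
Reliability = 2.32 / 2.76 = 0.841.

0.841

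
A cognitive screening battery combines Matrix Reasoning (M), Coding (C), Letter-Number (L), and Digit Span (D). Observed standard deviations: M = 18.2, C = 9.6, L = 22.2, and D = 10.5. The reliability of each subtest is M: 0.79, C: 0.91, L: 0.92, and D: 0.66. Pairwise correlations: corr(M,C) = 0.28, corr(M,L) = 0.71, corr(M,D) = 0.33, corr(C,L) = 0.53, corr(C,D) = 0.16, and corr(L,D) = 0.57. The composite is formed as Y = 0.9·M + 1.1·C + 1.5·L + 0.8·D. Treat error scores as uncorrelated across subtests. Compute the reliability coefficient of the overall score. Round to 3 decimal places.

0.945

Var(Y) = 0.9²·18.2² + 1.1²·9.6² + 1.5²·22.2² + 0.8²·10.5² + 2·[0.99·18.2·9.6·0.28 + 1.35·18.2·22.2·0.71 + 0.72·18.2·10.5·0.33 + 1.65·9.6·22.2·0.53 + 0.88·9.6·10.5·0.16 + 1.2·22.2·10.5·0.57] = 1559.27 + 1682.23 = 3241.5.
With uncorrelated errors the cross-covariances are all true-score covariance, so they carry over unchanged; only the diagonal terms shrink to ρᵢσᵢ².
True-score variance = [0.9²·18.2²·0.79 + 1.1²·9.6²·0.91 + 1.5²·22.2²·0.92 + 0.8²·10.5²·0.66] + 1682.23 = 1380.19 + 1682.23 = 3062.42.
Reliability = 3062.42 / 3241.5 = 0.945.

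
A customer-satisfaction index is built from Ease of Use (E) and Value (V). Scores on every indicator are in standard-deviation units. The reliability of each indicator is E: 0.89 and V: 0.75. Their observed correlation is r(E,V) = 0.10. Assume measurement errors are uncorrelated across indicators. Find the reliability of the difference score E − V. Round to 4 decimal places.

0.8000

Var(E−V) = 1 + 1 − 2·0.10 = 2 − 0.2 = 1.8.
Because errors are independent across components, Cov(Tᵢ,Tⱼ) = Cov(Xᵢ,Xⱼ); the off-diagonal part of the true-score variance is the same as above.
True-score variance = [0.89 + 0.75] − 0.2 = 1.64 − 0.2 = 1.44.
Reliability = 1.44 / 1.8 = 0.8000.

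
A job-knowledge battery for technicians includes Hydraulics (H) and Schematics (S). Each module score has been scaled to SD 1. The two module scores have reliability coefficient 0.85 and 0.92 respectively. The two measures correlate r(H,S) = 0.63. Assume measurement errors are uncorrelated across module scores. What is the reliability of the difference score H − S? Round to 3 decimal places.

Var(H−S) = 1 + 1 − 2·0.63 = 2 − 1.26 = 0.74.
Under uncorrelated errors the observed covariances equal the true-score covariances, so only the own-variance terms attenuate.
True-score variance = [0.85 + 0.92] − 1.26 = 1.77 − 1.26 = 0.51.
Reliability = 0.51 / 0.74 = 0.689.

0.689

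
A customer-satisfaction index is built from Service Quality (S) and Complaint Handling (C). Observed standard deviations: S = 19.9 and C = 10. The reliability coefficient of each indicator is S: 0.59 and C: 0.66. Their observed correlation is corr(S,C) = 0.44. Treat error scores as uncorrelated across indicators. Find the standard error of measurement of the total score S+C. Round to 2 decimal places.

Var(total) = 496.01 + 175.12 = 671.13.
True-score variance = 299.646 + 175.12 = 474.766, so reliability = 0.7074.
Error variance = 671.13 − 474.766 = 196.364; SEM = √196.364 = 14.01.

14.01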